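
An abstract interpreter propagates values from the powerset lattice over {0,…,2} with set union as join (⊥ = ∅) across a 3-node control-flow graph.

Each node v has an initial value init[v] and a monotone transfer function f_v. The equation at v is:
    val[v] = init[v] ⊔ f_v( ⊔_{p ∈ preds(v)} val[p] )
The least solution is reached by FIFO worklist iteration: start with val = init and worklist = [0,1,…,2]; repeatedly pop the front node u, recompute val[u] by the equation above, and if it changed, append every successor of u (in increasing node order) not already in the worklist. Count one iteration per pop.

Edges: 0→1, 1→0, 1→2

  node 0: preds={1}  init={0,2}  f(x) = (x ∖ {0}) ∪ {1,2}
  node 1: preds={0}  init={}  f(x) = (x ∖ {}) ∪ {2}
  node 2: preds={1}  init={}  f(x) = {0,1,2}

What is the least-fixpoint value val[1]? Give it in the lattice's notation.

Iteration log — 4 steps:
  step 1. node 0  ⊔preds={}  new={0,1,2}  old={0,2}  +wl: 
  step 2. node 1  ⊔preds={0,1,2}  new={0,1,2}  old={}  +wl: 0
  step 3. node 2  ⊔preds={0,1,2}  new={0,1,2}  old={}  +wl: 
  step 4. node 0  ⊔preds={0,1,2}  new={0,1,2}  stable

Least fixpoint reached:
  node 0: {0,1,2}
  node 1: {0,1,2}
  node 2: {0,1,2}

{0,1,2}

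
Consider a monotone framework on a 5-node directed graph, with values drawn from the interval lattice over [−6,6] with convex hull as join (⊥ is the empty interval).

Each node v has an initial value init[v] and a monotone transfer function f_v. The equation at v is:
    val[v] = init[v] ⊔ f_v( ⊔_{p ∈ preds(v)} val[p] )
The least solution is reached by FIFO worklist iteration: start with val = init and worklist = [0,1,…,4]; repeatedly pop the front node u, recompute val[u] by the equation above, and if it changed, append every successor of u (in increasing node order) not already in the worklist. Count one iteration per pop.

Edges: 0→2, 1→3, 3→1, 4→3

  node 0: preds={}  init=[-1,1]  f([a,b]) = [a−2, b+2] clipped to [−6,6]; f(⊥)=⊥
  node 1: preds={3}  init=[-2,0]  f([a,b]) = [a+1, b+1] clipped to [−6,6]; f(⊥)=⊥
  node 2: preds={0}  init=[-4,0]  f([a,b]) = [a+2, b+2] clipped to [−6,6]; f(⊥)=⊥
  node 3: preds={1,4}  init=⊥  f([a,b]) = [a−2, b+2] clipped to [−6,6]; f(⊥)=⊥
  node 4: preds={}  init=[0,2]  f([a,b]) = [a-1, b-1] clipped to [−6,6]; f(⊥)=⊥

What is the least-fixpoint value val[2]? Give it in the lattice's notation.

Trace (11 dequeues):
  [1] u=0 | in ⊥ | out [-1,1] | ==
  [2] u=1 | in ⊥ | out [-2,0] | ==
  [3] u=2 | in [-1,1] | out [-4,3] | prev [-4,0] | push {}
  [4] u=3 | in [-2,2] | out [-4,4] | prev ⊥ | push {1}
  [5] u=4 | in ⊥ | out [0,2] | ==
  [6] u=1 | in [-4,4] | out [-3,5] | prev [-2,0] | push {3}
  [7] u=3 | in [-3,5] | out [-5,6] | prev [-4,4] | push {1}
  [8] u=1 | in [-5,6] | out [-4,6] | prev [-3,5] | push {3}
  [9] u=3 | in [-4,6] | out [-6,6] | prev [-5,6] | push {1}
  [10] u=1 | in [-6,6] | out [-5,6] | prev [-4,6] | push {3}
  [11] u=3 | in [-5,6] | out [-6,6] | ==

Converged values:
  [0] [-1,1]
  [1] [-5,6]
  [2] [-4,3]
  [3] [-6,6]
  [4] [0,2]

[-4,3]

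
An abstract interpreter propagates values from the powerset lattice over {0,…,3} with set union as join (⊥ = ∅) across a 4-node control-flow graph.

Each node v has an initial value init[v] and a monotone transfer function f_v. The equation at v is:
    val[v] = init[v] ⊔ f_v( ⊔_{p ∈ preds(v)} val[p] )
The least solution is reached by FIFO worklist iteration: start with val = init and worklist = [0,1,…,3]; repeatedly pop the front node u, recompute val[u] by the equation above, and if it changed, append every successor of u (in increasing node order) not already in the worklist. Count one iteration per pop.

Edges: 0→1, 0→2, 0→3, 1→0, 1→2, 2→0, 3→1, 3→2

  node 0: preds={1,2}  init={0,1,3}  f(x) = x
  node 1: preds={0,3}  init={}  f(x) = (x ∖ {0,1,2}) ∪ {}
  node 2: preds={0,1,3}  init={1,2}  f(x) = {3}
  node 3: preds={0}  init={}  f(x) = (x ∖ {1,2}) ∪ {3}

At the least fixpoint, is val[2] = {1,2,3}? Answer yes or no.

Worklist (7 pops):
  #1 pop 0: in={1,2} → {0,1,2,3} (was {0,1,3}); enqueue []
  #2 pop 1: in={0,1,2,3} → {3} (was {}); enqueue [0]
  #3 pop 2: in={0,1,2,3} → {1,2,3} (was {1,2}); enqueue []
  #4 pop 3: in={0,1,2,3} → {0,3} (was {}); enqueue [1,2]
  #5 pop 0: in={1,2,3} → {0,1,2,3} (no change)
  #6 pop 1: in={0,1,2,3} → {3} (no change)
  #7 pop 2: in={0,1,2,3} → {1,2,3} (no change)

Fixpoint:
  val[0] = {0,1,2,3}
  val[1] = {3}
  val[2] = {1,2,3}
  val[3] = {0,3}

yes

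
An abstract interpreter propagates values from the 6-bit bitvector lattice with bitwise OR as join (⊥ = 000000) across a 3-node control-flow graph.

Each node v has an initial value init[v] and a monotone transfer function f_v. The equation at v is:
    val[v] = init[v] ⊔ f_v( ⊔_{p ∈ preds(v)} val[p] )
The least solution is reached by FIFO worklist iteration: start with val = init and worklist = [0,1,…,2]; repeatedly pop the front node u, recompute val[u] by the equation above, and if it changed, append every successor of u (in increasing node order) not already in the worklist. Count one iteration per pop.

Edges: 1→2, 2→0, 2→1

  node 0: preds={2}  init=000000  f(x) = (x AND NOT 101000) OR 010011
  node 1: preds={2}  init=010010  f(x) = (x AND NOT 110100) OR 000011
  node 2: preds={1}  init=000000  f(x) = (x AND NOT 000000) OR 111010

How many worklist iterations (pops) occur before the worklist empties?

6

Trace (6 dequeues):
  [1] u=0 | in 000000 | out 010011 | prev 000000 | push {}
  [2] u=1 | in 000000 | out 010011 | prev 010010 | push {}
  [3] u=2 | in 010011 | out 111011 | prev 000000 | push {0,1}
  [4] u=0 | in 111011 | out 010011 | ==
  [5] u=1 | in 111011 | out 011011 | prev 010011 | push {2}
  [6] u=2 | in 011011 | out 111011 | ==

Converged values:
  [0] 010011
  [1] 011011
  [2] 111011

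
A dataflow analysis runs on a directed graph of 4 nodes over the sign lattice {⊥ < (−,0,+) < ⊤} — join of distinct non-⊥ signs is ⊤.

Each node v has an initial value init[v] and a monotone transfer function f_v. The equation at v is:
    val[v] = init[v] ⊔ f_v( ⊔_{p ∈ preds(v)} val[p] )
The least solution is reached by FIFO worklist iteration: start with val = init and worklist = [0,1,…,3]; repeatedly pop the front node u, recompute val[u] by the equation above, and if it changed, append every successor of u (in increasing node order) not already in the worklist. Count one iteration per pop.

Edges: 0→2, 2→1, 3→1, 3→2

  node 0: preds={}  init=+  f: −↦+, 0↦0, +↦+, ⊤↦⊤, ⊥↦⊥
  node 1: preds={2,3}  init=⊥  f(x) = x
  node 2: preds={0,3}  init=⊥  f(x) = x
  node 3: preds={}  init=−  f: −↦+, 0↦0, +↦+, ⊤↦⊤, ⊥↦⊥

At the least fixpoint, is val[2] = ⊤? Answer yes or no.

yes

Iteration log — 5 steps:
  step 1. node 0  ⊔preds=⊥  new=+  stable
  step 2. node 1  ⊔preds=−  new=−  old=⊥  +wl: 
  step 3. node 2  ⊔preds=⊤  new=⊤  old=⊥  +wl: 1
  step 4. node 3  ⊔preds=⊥  new=−  stable
  step 5. node 1  ⊔preds=⊤  new=⊤  old=−  +wl: 

Least fixpoint reached:
  node 0: +
  node 1: ⊤
  node 2: ⊤
  node 3: −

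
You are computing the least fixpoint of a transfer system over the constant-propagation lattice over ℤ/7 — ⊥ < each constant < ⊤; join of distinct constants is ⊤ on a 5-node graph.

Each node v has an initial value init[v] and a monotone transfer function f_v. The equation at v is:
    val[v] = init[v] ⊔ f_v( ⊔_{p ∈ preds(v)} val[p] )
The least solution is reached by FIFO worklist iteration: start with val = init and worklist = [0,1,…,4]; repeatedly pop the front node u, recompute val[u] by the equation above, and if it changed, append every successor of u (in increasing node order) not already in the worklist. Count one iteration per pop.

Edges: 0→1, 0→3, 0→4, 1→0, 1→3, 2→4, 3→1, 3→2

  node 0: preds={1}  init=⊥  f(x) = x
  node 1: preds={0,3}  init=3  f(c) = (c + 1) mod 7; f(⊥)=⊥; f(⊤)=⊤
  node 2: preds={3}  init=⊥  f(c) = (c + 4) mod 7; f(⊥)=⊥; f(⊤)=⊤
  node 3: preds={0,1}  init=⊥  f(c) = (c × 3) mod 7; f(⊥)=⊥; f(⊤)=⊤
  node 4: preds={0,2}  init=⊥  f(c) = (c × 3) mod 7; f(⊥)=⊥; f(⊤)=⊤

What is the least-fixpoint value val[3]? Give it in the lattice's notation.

Trace (10 dequeues):
  [1] u=0 | in 3 | out 3 | prev ⊥ | push {}
  [2] u=1 | in 3 | out ⊤ | prev 3 | push {0}
  [3] u=2 | in ⊥ | out ⊥ | ==
  [4] u=3 | in ⊤ | out ⊤ | prev ⊥ | push {1,2}
  [5] u=4 | in 3 | out 2 | prev ⊥ | push {}
  [6] u=0 | in ⊤ | out ⊤ | prev 3 | push {3,4}
  [7] u=1 | in ⊤ | out ⊤ | ==
  [8] u=2 | in ⊤ | out ⊤ | prev ⊥ | push {}
  [9] u=3 | in ⊤ | out ⊤ | ==
  [10] u=4 | in ⊤ | out ⊤ | prev 2 | push {}

Converged values:
  [0] ⊤
  [1] ⊤
  [2] ⊤
  [3] ⊤
  [4] ⊤

⊤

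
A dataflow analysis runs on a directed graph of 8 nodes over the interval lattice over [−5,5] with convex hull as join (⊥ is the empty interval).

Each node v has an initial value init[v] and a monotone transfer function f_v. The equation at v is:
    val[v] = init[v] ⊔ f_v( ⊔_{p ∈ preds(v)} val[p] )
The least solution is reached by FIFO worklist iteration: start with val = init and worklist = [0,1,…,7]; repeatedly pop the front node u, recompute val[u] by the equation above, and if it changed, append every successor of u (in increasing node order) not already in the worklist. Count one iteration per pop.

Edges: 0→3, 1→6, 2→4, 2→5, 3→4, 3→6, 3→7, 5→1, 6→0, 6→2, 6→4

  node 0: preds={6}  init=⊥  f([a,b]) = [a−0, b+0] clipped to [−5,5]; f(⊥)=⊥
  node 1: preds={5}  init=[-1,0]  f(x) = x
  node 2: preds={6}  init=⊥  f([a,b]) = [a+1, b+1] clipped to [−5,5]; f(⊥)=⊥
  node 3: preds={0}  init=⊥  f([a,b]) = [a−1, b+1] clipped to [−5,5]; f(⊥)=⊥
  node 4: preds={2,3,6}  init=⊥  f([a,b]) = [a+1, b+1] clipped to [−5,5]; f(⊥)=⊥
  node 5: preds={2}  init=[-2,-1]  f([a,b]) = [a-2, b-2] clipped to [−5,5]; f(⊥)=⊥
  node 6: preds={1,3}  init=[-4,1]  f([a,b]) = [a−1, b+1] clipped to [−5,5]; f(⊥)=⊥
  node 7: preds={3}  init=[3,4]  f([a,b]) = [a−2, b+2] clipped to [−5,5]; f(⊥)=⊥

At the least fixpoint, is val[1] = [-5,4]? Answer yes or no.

Trace (30 dequeues):
  [1] u=0 | in [-4,1] | out [-4,1] | prev ⊥ | push {}
  [2] u=1 | in [-2,-1] | out [-2,0] | prev [-1,0] | push {}
  [3] u=2 | in [-4,1] | out [-3,2] | prev ⊥ | push {}
  [4] u=3 | in [-4,1] | out [-5,2] | prev ⊥ | push {}
  [5] u=4 | in [-5,2] | out [-4,3] | prev ⊥ | push {}
  [6] u=5 | in [-3,2] | out [-5,0] | prev [-2,-1] | push {1}
  [7] u=6 | in [-5,2] | out [-5,3] | prev [-4,1] | push {0,2,4}
  [8] u=7 | in [-5,2] | out [-5,4] | prev [3,4] | push {}
  [9] u=1 | in [-5,0] | out [-5,0] | prev [-2,0] | push {6}
  [10] u=0 | in [-5,3] | out [-5,3] | prev [-4,1] | push {3}
  [11] u=2 | in [-5,3] | out [-4,4] | prev [-3,2] | push {5}
  [12] u=4 | in [-5,4] | out [-4,5] | prev [-4,3] | push {}
  [13] u=6 | in [-5,2] | out [-5,3] | ==
  [14] u=3 | in [-5,3] | out [-5,4] | prev [-5,2] | push {4,6,7}
  [15] u=5 | in [-4,4] | out [-5,2] | prev [-5,0] | push {1}
  [16] u=4 | in [-5,4] | out [-4,5] | ==
  [17] u=6 | in [-5,4] | out [-5,5] | prev [-5,3] | push {0,2,4}
  [18] u=7 | in [-5,4] | out [-5,5] | prev [-5,4] | push {}
  [19] u=1 | in [-5,2] | out [-5,2] | prev [-5,0] | push {6}
  [20] u=0 | in [-5,5] | out [-5,5] | prev [-5,3] | push {3}
  [21] u=2 | in [-5,5] | out [-4,5] | prev [-4,4] | push {5}
  [22] u=4 | in [-5,5] | out [-4,5] | ==
  [23] u=6 | in [-5,4] | out [-5,5] | ==
  [24] u=3 | in [-5,5] | out [-5,5] | prev [-5,4] | push {4,6,7}
  [25] u=5 | in [-4,5] | out [-5,3] | prev [-5,2] | push {1}
  [26] u=4 | in [-5,5] | out [-4,5] | ==
  [27] u=6 | in [-5,5] | out [-5,5] | ==
  [28] u=7 | in [-5,5] | out [-5,5] | ==
  [29] u=1 | in [-5,3] | out [-5,3] | prev [-5,2] | push {6}
  [30] u=6 | in [-5,5] | out [-5,5] | ==

Converged values:
  [0] [-5,5]
  [1] [-5,3]
  [2] [-4,5]
  [3] [-5,5]
  [4] [-4,5]
  [5] [-5,3]
  [6] [-5,5]
  [7] [-5,5]

no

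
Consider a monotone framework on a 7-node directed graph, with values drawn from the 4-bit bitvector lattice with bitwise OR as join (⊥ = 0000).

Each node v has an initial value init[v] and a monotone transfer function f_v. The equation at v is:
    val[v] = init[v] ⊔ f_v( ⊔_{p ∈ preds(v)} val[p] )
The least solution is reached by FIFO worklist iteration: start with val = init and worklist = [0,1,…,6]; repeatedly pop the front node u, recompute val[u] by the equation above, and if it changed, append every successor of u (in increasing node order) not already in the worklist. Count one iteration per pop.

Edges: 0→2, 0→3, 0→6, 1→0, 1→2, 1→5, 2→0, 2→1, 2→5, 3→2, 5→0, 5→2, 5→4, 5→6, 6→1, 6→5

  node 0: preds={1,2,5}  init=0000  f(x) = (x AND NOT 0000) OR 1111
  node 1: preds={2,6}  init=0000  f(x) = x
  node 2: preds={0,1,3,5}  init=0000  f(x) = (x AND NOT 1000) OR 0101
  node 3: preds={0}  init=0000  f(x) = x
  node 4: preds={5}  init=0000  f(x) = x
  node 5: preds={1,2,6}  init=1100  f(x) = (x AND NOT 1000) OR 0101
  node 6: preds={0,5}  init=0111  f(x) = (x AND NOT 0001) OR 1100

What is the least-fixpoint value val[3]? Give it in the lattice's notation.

Iteration log — 13 steps:
  step 1. node 0  ⊔preds=1100  new=1111  old=0000  +wl: 
  step 2. node 1  ⊔preds=0111  new=0111  old=0000  +wl: 0
  step 3. node 2  ⊔preds=1111  new=0111  old=0000  +wl: 1
  step 4. node 3  ⊔preds=1111  new=1111  old=0000  +wl: 2
  step 5. node 4  ⊔preds=1100  new=1100  old=0000  +wl: 
  step 6. node 5  ⊔preds=0111  new=1111  old=1100  +wl: 4
  step 7. node 6  ⊔preds=1111  new=1111  old=0111  +wl: 5
  step 8. node 0  ⊔preds=1111  new=1111  stable
  step 9. node 1  ⊔preds=1111  new=1111  old=0111  +wl: 0
  step 10. node 2  ⊔preds=1111  new=0111  stable
  step 11. node 4  ⊔preds=1111  new=1111  old=1100  +wl: 
  step 12. node 5  ⊔preds=1111  new=1111  stable
  step 13. node 0  ⊔preds=1111  new=1111  stable

Least fixpoint reached:
  node 0: 1111
  node 1: 1111
  node 2: 0111
  node 3: 1111
  node 4: 1111
  node 5: 1111
  node 6: 1111

1111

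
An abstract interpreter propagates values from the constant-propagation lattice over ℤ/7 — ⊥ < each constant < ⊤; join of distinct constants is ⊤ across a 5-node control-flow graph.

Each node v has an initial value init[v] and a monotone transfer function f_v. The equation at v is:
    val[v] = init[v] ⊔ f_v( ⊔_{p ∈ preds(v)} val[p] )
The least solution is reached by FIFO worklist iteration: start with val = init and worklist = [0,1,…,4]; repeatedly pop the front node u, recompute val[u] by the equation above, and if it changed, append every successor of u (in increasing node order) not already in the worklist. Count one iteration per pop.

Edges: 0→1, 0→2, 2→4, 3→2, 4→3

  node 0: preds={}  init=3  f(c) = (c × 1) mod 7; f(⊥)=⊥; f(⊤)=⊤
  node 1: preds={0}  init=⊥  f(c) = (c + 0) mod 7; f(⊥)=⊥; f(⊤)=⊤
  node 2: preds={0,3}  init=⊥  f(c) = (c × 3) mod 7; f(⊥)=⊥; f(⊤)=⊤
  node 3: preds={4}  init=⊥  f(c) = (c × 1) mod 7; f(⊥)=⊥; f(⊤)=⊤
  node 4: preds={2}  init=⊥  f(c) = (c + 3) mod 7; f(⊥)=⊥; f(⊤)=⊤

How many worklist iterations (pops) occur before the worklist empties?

10

Trace (10 dequeues):
  [1] u=0 | in ⊥ | out 3 | ==
  [2] u=1 | in 3 | out 3 | prev ⊥ | push {}
  [3] u=2 | in 3 | out 2 | prev ⊥ | push {}
  [4] u=3 | in ⊥ | out ⊥ | ==
  [5] u=4 | in 2 | out 5 | prev ⊥ | push {3}
  [6] u=3 | in 5 | out 5 | prev ⊥ | push {2}
  [7] u=2 | in ⊤ | out ⊤ | prev 2 | push {4}
  [8] u=4 | in ⊤ | out ⊤ | prev 5 | push {3}
  [9] u=3 | in ⊤ | out ⊤ | prev 5 | push {2}
  [10] u=2 | in ⊤ | out ⊤ | ==

Converged values:
  [0] 3
  [1] 3
  [2] ⊤
  [3] ⊤
  [4] ⊤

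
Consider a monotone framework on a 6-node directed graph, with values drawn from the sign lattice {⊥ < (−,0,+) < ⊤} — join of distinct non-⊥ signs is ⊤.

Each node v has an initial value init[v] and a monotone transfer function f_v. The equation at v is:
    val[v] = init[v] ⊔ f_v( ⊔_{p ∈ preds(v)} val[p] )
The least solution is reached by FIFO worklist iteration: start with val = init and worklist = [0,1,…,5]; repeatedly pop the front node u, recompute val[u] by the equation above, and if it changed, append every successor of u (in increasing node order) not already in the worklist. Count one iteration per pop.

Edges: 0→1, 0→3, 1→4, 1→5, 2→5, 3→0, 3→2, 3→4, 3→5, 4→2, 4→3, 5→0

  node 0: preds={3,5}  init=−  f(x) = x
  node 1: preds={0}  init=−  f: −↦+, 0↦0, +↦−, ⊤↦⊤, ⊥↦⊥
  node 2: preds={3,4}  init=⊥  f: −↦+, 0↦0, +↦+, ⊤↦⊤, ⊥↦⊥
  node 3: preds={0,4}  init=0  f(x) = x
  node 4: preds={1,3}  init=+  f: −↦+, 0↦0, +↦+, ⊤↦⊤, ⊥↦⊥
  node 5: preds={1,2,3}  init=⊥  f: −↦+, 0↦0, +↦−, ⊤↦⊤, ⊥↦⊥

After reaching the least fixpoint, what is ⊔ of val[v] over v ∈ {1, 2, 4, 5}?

Iteration log — 9 steps:
  step 1. node 0  ⊔preds=0  new=⊤  old=−  +wl: 
  step 2. node 1  ⊔preds=⊤  new=⊤  old=−  +wl: 
  step 3. node 2  ⊔preds=⊤  new=⊤  old=⊥  +wl: 
  step 4. node 3  ⊔preds=⊤  new=⊤  old=0  +wl: 0,2
  step 5. node 4  ⊔preds=⊤  new=⊤  old=+  +wl: 3
  step 6. node 5  ⊔preds=⊤  new=⊤  old=⊥  +wl: 
  step 7. node 0  ⊔preds=⊤  new=⊤  stable
  step 8. node 2  ⊔preds=⊤  new=⊤  stable
  step 9. node 3  ⊔preds=⊤  new=⊤  stable

Least fixpoint reached:
  node 0: ⊤
  node 1: ⊤
  node 2: ⊤
  node 3: ⊤
  node 4: ⊤
  node 5: ⊤

⊤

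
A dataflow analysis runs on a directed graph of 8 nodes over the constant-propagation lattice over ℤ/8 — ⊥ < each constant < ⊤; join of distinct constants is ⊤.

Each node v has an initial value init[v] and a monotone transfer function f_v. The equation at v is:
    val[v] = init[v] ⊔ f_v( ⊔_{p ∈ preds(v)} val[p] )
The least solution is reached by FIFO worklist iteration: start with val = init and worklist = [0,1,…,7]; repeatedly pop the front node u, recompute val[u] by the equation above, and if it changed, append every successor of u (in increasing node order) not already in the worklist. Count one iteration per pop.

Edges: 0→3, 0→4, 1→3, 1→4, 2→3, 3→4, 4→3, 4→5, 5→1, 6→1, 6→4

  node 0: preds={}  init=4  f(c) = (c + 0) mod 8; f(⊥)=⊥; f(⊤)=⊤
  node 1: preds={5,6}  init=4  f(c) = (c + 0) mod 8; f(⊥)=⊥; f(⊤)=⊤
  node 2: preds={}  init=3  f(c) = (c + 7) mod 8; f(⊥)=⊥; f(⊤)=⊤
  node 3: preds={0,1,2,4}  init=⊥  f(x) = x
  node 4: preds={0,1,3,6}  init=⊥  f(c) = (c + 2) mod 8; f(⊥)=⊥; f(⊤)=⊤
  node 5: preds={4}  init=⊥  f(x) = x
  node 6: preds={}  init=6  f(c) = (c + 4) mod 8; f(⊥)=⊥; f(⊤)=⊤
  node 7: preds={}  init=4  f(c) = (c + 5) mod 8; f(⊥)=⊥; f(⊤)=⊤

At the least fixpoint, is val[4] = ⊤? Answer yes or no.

Iteration log — 10 steps:
  step 1. node 0  ⊔preds=⊥  new=4  stable
  step 2. node 1  ⊔preds=6  new=⊤  old=4  +wl: 
  step 3. node 2  ⊔preds=⊥  new=3  stable
  step 4. node 3  ⊔preds=⊤  new=⊤  old=⊥  +wl: 
  step 5. node 4  ⊔preds=⊤  new=⊤  old=⊥  +wl: 3
  step 6. node 5  ⊔preds=⊤  new=⊤  old=⊥  +wl: 1
  step 7. node 6  ⊔preds=⊥  new=6  stable
  step 8. node 7  ⊔preds=⊥  new=4  stable
  step 9. node 3  ⊔preds=⊤  new=⊤  stable
  step 10. node 1  ⊔preds=⊤  new=⊤  stable

Least fixpoint reached:
  node 0: 4
  node 1: ⊤
  node 2: 3
  node 3: ⊤
  node 4: ⊤
  node 5: ⊤
  node 6: 6
  node 7: 4

yes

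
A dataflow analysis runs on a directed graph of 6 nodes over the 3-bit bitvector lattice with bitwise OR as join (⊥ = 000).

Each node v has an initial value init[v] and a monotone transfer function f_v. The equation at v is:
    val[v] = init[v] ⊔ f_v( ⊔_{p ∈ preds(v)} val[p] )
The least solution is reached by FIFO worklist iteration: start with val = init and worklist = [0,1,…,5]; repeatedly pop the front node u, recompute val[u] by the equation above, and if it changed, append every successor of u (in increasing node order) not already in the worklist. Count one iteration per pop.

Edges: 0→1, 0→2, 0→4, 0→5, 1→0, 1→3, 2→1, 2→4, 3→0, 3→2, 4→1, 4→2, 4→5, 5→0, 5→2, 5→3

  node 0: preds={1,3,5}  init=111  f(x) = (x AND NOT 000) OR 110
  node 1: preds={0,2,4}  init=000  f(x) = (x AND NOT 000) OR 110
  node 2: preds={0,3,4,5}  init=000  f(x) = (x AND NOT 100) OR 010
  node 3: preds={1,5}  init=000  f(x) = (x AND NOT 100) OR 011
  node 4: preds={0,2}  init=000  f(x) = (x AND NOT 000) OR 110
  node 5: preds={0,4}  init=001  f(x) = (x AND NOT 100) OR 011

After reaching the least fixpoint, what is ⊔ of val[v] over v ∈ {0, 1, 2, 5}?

111

Iteration log — 10 steps:
  step 1. node 0  ⊔preds=001  new=111  stable
  step 2. node 1  ⊔preds=111  new=111  old=000  +wl: 0
  step 3. node 2  ⊔preds=111  new=011  old=000  +wl: 1
  step 4. node 3  ⊔preds=111  new=011  old=000  +wl: 2
  step 5. node 4  ⊔preds=111  new=111  old=000  +wl: 
  step 6. node 5  ⊔preds=111  new=011  old=001  +wl: 3
  step 7. node 0  ⊔preds=111  new=111  stable
  step 8. node 1  ⊔preds=111  new=111  stable
  step 9. node 2  ⊔preds=111  new=011  stable
  step 10. node 3  ⊔preds=111  new=011  stable

Least fixpoint reached:
  node 0: 111
  node 1: 111
  node 2: 011
  node 3: 011
  node 4: 111
  node 5: 011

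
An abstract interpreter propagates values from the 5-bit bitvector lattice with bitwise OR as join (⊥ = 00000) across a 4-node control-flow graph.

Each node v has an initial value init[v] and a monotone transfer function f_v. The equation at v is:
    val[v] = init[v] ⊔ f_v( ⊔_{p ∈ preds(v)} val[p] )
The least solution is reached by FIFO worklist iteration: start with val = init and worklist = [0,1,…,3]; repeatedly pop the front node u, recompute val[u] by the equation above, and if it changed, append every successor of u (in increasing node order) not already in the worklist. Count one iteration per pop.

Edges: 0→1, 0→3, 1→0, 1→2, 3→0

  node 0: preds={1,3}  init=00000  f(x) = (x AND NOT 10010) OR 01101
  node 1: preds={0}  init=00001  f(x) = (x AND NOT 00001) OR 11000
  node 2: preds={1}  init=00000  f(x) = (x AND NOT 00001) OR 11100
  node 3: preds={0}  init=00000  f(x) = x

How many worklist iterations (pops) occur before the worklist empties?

Trace (5 dequeues):
  [1] u=0 | in 00001 | out 01101 | prev 00000 | push {}
  [2] u=1 | in 01101 | out 11101 | prev 00001 | push {0}
  [3] u=2 | in 11101 | out 11100 | prev 00000 | push {}
  [4] u=3 | in 01101 | out 01101 | prev 00000 | push {}
  [5] u=0 | in 11101 | out 01101 | ==

Converged values:
  [0] 01101
  [1] 11101
  [2] 11100
  [3] 01101

5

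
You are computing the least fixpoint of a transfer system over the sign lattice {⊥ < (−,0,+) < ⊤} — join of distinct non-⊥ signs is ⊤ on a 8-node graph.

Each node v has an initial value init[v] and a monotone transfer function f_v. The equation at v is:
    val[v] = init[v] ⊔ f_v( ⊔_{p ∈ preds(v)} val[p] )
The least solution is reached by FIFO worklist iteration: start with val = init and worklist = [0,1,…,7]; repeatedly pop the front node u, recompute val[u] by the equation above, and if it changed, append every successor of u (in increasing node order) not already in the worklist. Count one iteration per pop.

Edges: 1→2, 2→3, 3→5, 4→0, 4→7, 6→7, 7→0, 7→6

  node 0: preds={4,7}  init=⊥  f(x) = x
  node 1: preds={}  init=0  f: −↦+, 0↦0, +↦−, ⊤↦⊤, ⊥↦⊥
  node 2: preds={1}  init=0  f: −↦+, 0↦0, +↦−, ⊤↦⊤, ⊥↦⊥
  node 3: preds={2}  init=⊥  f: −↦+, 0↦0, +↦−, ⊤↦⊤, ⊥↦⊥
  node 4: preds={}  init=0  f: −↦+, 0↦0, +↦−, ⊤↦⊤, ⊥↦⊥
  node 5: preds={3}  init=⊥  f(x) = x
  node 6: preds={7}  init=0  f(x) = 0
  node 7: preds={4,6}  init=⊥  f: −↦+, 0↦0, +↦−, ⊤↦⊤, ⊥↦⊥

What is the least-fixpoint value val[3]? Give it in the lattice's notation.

0

Worklist (10 pops):
  #1 pop 0: in=0 → 0 (was ⊥); enqueue []
  #2 pop 1: in=⊥ → 0 (no change)
  #3 pop 2: in=0 → 0 (no change)
  #4 pop 3: in=0 → 0 (was ⊥); enqueue []
  #5 pop 4: in=⊥ → 0 (no change)
  #6 pop 5: in=0 → 0 (was ⊥); enqueue []
  #7 pop 6: in=⊥ → 0 (no change)
  #8 pop 7: in=0 → 0 (was ⊥); enqueue [0,6]
  #9 pop 0: in=0 → 0 (no change)
  #10 pop 6: in=0 → 0 (no change)

Fixpoint:
  val[0] = 0
  val[1] = 0
  val[2] = 0
  val[3] = 0
  val[4] = 0
  val[5] = 0
  val[6] = 0
  val[7] = 0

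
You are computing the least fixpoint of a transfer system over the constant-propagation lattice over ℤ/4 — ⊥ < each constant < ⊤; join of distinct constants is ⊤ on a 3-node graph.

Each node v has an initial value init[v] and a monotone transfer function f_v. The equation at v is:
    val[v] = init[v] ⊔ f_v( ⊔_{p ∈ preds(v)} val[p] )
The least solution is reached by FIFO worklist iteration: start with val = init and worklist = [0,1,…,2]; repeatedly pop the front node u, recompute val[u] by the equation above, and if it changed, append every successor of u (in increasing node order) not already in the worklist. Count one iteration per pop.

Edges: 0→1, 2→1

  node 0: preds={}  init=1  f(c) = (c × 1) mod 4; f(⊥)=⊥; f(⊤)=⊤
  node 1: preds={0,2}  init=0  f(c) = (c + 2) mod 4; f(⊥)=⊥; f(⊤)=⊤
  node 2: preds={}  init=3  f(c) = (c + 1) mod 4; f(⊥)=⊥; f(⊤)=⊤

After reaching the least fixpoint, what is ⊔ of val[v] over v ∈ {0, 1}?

⊤

Iteration log — 3 steps:
  step 1. node 0  ⊔preds=⊥  new=1  stable
  step 2. node 1  ⊔preds=⊤  new=⊤  old=0  +wl: 
  step 3. node 2  ⊔preds=⊥  new=3  stable

Least fixpoint reached:
  node 0: 1
  node 1: ⊤
  node 2: 3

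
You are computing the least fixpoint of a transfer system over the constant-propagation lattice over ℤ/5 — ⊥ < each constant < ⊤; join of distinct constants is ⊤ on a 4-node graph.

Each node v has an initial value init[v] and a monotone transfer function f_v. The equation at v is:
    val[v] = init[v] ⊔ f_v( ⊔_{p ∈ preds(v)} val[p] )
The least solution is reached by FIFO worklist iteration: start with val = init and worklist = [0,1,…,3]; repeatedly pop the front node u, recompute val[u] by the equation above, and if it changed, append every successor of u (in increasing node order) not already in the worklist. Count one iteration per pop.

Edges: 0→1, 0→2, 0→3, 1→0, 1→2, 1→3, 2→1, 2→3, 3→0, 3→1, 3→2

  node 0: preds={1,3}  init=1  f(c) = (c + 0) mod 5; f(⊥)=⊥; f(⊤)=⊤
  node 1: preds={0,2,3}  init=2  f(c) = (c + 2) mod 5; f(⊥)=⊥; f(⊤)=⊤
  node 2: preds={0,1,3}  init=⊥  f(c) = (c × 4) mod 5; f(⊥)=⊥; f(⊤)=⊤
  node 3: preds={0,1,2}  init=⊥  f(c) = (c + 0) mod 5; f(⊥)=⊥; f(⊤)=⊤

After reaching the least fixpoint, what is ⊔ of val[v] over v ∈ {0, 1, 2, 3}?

Worklist (7 pops):
  #1 pop 0: in=2 → ⊤ (was 1); enqueue []
  #2 pop 1: in=⊤ → ⊤ (was 2); enqueue [0]
  #3 pop 2: in=⊤ → ⊤ (was ⊥); enqueue [1]
  #4 pop 3: in=⊤ → ⊤ (was ⊥); enqueue [2]
  #5 pop 0: in=⊤ → ⊤ (no change)
  #6 pop 1: in=⊤ → ⊤ (no change)
  #7 pop 2: in=⊤ → ⊤ (no change)

Fixpoint:
  val[0] = ⊤
  val[1] = ⊤
  val[2] = ⊤
  val[3] = ⊤

⊤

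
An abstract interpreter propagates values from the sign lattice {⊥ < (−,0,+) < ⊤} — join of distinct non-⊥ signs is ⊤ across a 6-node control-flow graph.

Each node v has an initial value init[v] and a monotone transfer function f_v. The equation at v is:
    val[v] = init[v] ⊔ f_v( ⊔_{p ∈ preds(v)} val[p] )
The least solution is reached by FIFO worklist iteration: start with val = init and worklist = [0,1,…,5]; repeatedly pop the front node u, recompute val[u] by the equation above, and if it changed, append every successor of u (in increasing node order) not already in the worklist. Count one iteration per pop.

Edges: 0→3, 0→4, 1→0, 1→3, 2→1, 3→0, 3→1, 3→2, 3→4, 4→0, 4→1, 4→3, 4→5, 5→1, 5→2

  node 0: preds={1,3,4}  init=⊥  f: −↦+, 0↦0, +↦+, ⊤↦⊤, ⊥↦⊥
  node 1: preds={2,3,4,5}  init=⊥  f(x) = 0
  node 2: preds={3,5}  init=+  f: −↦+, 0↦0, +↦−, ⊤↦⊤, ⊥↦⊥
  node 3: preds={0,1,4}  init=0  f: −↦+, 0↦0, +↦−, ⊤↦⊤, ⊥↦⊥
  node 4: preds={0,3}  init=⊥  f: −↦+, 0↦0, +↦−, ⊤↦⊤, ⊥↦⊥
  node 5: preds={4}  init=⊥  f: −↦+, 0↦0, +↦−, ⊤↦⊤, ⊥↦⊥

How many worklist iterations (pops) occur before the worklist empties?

10

Trace (10 dequeues):
  [1] u=0 | in 0 | out 0 | prev ⊥ | push {}
  [2] u=1 | in ⊤ | out 0 | prev ⊥ | push {0}
  [3] u=2 | in 0 | out ⊤ | prev + | push {1}
  [4] u=3 | in 0 | out 0 | ==
  [5] u=4 | in 0 | out 0 | prev ⊥ | push {3}
  [6] u=5 | in 0 | out 0 | prev ⊥ | push {2}
  [7] u=0 | in 0 | out 0 | ==
  [8] u=1 | in ⊤ | out 0 | ==
  [9] u=3 | in 0 | out 0 | ==
  [10] u=2 | in 0 | out ⊤ | ==

Converged values:
  [0] 0
  [1] 0
  [2] ⊤
  [3] 0
  [4] 0
  [5] 0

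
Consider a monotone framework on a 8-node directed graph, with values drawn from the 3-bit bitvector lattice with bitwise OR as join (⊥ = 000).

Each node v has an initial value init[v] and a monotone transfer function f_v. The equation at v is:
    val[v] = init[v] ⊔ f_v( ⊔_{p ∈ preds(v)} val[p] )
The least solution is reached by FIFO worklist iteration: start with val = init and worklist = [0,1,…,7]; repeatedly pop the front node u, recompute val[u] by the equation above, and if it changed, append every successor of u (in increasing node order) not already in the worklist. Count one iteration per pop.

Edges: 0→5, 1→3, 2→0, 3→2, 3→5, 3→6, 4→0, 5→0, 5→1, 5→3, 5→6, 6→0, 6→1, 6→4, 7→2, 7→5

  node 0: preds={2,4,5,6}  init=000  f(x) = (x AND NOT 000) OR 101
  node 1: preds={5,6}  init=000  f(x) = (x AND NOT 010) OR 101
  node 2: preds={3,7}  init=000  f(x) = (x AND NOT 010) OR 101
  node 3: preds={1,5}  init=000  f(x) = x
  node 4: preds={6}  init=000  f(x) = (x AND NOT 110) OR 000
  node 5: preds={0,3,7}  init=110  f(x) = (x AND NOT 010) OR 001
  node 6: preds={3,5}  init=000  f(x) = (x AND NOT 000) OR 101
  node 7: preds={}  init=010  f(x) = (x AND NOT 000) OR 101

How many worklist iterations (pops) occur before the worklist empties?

Iteration log — 15 steps:
  step 1. node 0  ⊔preds=110  new=111  old=000  +wl: 
  step 2. node 1  ⊔preds=110  new=101  old=000  +wl: 
  step 3. node 2  ⊔preds=010  new=101  old=000  +wl: 0
  step 4. node 3  ⊔preds=111  new=111  old=000  +wl: 2
  step 5. node 4  ⊔preds=000  new=000  stable
  step 6. node 5  ⊔preds=111  new=111  old=110  +wl: 1,3
  step 7. node 6  ⊔preds=111  new=111  old=000  +wl: 4
  step 8. node 7  ⊔preds=000  new=111  old=010  +wl: 5
  step 9. node 0  ⊔preds=111  new=111  stable
  step 10. node 2  ⊔preds=111  new=101  stable
  step 11. node 1  ⊔preds=111  new=101  stable
  step 12. node 3  ⊔preds=111  new=111  stable
  step 13. node 4  ⊔preds=111  new=001  old=000  +wl: 0
  step 14. node 5  ⊔preds=111  new=111  stable
  step 15. node 0  ⊔preds=111  new=111  stable

Least fixpoint reached:
  node 0: 111
  node 1: 101
  node 2: 101
  node 3: 111
  node 4: 001
  node 5: 111
  node 6: 111
  node 7: 111

15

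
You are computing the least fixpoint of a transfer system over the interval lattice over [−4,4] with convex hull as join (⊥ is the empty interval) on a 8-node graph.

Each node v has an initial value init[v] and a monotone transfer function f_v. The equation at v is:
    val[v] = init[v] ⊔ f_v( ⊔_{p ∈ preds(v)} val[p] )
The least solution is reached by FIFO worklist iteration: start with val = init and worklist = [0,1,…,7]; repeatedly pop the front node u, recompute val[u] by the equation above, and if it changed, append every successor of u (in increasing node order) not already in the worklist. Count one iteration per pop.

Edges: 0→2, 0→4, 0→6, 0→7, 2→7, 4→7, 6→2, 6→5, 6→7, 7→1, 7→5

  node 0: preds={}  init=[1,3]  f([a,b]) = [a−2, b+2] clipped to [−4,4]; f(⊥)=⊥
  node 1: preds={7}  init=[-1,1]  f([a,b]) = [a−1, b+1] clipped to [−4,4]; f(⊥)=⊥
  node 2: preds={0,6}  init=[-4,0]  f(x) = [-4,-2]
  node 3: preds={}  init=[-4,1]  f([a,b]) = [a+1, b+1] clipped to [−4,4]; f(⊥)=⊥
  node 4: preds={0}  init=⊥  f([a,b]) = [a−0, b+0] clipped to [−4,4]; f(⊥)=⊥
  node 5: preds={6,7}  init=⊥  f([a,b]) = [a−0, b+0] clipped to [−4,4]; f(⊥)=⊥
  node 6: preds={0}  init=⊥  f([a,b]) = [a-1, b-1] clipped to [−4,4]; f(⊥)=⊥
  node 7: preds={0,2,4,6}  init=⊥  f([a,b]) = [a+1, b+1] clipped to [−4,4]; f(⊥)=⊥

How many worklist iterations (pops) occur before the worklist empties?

Trace (11 dequeues):
  [1] u=0 | in ⊥ | out [1,3] | ==
  [2] u=1 | in ⊥ | out [-1,1] | ==
  [3] u=2 | in [1,3] | out [-4,0] | ==
  [4] u=3 | in ⊥ | out [-4,1] | ==
  [5] u=4 | in [1,3] | out [1,3] | prev ⊥ | push {}
  [6] u=5 | in ⊥ | out ⊥ | ==
  [7] u=6 | in [1,3] | out [0,2] | prev ⊥ | push {2,5}
  [8] u=7 | in [-4,3] | out [-3,4] | prev ⊥ | push {1}
  [9] u=2 | in [0,3] | out [-4,0] | ==
  [10] u=5 | in [-3,4] | out [-3,4] | prev ⊥ | push {}
  [11] u=1 | in [-3,4] | out [-4,4] | prev [-1,1] | push {}

Converged values:
  [0] [1,3]
  [1] [-4,4]
  [2] [-4,0]
  [3] [-4,1]
  [4] [1,3]
  [5] [-3,4]
  [6] [0,2]
  [7] [-3,4]

11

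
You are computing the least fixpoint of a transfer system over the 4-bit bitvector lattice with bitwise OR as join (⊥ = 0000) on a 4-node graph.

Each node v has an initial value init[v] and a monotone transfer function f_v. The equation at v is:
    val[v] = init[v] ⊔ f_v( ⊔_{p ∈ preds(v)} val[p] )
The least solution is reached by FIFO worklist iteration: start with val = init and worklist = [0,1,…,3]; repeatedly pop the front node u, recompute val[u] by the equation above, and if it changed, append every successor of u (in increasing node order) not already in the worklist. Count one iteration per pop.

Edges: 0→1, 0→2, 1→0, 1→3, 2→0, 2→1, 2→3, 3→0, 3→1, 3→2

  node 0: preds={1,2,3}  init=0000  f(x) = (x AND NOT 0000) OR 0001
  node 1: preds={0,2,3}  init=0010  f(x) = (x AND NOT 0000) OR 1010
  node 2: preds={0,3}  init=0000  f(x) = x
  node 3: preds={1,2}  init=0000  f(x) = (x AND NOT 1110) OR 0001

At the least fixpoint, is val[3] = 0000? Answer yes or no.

Trace (10 dequeues):
  [1] u=0 | in 0010 | out 0011 | prev 0000 | push {}
  [2] u=1 | in 0011 | out 1011 | prev 0010 | push {0}
  [3] u=2 | in 0011 | out 0011 | prev 0000 | push {1}
  [4] u=3 | in 1011 | out 0001 | prev 0000 | push {2}
  [5] u=0 | in 1011 | out 1011 | prev 0011 | push {}
  [6] u=1 | in 1011 | out 1011 | ==
  [7] u=2 | in 1011 | out 1011 | prev 0011 | push {0,1,3}
  [8] u=0 | in 1011 | out 1011 | ==
  [9] u=1 | in 1011 | out 1011 | ==
  [10] u=3 | in 1011 | out 0001 | ==

Converged values:
  [0] 1011
  [1] 1011
  [2] 1011
  [3] 0001

no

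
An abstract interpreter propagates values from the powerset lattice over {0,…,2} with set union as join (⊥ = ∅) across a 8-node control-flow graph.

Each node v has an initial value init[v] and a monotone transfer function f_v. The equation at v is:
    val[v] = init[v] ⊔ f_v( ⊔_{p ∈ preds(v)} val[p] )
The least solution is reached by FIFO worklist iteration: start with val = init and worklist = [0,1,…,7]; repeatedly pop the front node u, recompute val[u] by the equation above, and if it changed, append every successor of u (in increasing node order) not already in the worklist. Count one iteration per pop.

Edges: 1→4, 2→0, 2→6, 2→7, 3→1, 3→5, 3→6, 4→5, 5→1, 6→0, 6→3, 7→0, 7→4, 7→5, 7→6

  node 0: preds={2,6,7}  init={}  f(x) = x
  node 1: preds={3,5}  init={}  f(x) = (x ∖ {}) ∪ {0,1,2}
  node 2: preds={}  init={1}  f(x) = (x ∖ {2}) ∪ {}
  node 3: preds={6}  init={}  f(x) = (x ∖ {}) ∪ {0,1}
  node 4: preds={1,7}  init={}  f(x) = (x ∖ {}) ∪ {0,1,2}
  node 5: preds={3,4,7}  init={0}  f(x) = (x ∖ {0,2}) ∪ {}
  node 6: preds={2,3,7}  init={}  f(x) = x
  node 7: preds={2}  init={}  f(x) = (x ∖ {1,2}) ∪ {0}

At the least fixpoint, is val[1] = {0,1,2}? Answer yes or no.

yes

Iteration log — 14 steps:
  step 1. node 0  ⊔preds={1}  new={1}  old={}  +wl: 
  step 2. node 1  ⊔preds={0}  new={0,1,2}  old={}  +wl: 
  step 3. node 2  ⊔preds={}  new={1}  stable
  step 4. node 3  ⊔preds={}  new={0,1}  old={}  +wl: 1
  step 5. node 4  ⊔preds={0,1,2}  new={0,1,2}  old={}  +wl: 
  step 6. node 5  ⊔preds={0,1,2}  new={0,1}  old={0}  +wl: 
  step 7. node 6  ⊔preds={0,1}  new={0,1}  old={}  +wl: 0,3
  step 8. node 7  ⊔preds={1}  new={0}  old={}  +wl: 4,5,6
  step 9. node 1  ⊔preds={0,1}  new={0,1,2}  stable
  step 10. node 0  ⊔preds={0,1}  new={0,1}  old={1}  +wl: 
  step 11. node 3  ⊔preds={0,1}  new={0,1}  stable
  step 12. node 4  ⊔preds={0,1,2}  new={0,1,2}  stable
  step 13. node 5  ⊔preds={0,1,2}  new={0,1}  stable
  step 14. node 6  ⊔preds={0,1}  new={0,1}  stable

Least fixpoint reached:
  node 0: {0,1}
  node 1: {0,1,2}
  node 2: {1}
  node 3: {0,1}
  node 4: {0,1,2}
  node 5: {0,1}
  node 6: {0,1}
  node 7: {0}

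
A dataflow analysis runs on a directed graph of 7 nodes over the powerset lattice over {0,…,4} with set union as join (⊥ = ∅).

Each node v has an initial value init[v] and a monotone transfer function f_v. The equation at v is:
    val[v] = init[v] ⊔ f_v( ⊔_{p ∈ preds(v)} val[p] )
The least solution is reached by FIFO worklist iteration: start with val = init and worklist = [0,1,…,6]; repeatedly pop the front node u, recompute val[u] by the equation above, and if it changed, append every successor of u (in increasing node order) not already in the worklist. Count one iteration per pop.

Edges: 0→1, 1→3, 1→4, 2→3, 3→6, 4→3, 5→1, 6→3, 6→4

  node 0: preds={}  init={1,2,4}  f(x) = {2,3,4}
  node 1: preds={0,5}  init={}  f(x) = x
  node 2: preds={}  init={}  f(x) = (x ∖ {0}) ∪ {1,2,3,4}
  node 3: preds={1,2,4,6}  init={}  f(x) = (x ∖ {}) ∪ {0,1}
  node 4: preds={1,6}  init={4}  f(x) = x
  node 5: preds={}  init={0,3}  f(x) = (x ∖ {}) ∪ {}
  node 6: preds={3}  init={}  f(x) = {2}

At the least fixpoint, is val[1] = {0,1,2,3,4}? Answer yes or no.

Iteration log — 9 steps:
  step 1. node 0  ⊔preds={}  new={1,2,3,4}  old={1,2,4}  +wl: 
  step 2. node 1  ⊔preds={0,1,2,3,4}  new={0,1,2,3,4}  old={}  +wl: 
  step 3. node 2  ⊔preds={}  new={1,2,3,4}  old={}  +wl: 
  step 4. node 3  ⊔preds={0,1,2,3,4}  new={0,1,2,3,4}  old={}  +wl: 
  step 5. node 4  ⊔preds={0,1,2,3,4}  new={0,1,2,3,4}  old={4}  +wl: 3
  step 6. node 5  ⊔preds={}  new={0,3}  stable
  step 7. node 6  ⊔preds={0,1,2,3,4}  new={2}  old={}  +wl: 4
  step 8. node 3  ⊔preds={0,1,2,3,4}  new={0,1,2,3,4}  stable
  step 9. node 4  ⊔preds={0,1,2,3,4}  new={0,1,2,3,4}  stable

Least fixpoint reached:
  node 0: {1,2,3,4}
  node 1: {0,1,2,3,4}
  node 2: {1,2,3,4}
  node 3: {0,1,2,3,4}
  node 4: {0,1,2,3,4}
  node 5: {0,3}
  node 6: {2}

yes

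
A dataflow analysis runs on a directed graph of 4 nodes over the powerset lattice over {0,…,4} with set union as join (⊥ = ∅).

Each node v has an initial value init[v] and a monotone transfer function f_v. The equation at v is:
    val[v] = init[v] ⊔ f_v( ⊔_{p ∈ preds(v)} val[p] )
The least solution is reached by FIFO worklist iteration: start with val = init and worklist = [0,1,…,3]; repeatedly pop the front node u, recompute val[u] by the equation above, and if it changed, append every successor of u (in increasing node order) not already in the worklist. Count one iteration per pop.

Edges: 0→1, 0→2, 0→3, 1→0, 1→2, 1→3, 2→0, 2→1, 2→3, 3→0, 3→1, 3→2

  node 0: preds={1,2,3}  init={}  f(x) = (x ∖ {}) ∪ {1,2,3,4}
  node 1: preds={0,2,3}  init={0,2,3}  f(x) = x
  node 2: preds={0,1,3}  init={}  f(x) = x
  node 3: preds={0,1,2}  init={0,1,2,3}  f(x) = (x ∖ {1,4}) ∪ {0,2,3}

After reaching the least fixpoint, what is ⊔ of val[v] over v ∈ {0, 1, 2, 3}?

{0,1,2,3,4}

Iteration log — 6 steps:
  step 1. node 0  ⊔preds={0,1,2,3}  new={0,1,2,3,4}  old={}  +wl: 
  step 2. node 1  ⊔preds={0,1,2,3,4}  new={0,1,2,3,4}  old={0,2,3}  +wl: 0
  step 3. node 2  ⊔preds={0,1,2,3,4}  new={0,1,2,3,4}  old={}  +wl: 1
  step 4. node 3  ⊔preds={0,1,2,3,4}  new={0,1,2,3}  stable
  step 5. node 0  ⊔preds={0,1,2,3,4}  new={0,1,2,3,4}  stable
  step 6. node 1  ⊔preds={0,1,2,3,4}  new={0,1,2,3,4}  stable

Least fixpoint reached:
  node 0: {0,1,2,3,4}
  node 1: {0,1,2,3,4}
  node 2: {0,1,2,3,4}
  node 3: {0,1,2,3}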